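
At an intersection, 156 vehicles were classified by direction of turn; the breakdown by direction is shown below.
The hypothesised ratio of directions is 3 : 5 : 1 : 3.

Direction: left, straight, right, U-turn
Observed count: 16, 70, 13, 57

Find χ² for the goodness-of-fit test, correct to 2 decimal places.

Ratio total = 12. Expected counts: 156×3/12 = 39, 156×5/12 = 65, 156×1/12 = 13, 156×3/12 = 39.
χ² = (16−39)²/39 + (70−65)²/65 + (13−13)²/13 + (57−39)²/39
   = 13.564 + 0.385 + 0.000 + 8.308
Sum = 22.26

22.26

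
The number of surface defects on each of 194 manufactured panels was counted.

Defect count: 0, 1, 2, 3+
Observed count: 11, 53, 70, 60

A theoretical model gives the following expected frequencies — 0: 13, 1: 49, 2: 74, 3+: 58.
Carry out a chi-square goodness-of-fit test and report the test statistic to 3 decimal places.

0: (11 − 13)²/13 = 4/13 = 0.3077
1: (53 − 49)²/49 = 16/49 = 0.3265
2: (70 − 74)²/74 = 16/74 = 0.2162
3+: (60 − 58)²/58 = 4/58 = 0.0690
Sum = 0.919

0.919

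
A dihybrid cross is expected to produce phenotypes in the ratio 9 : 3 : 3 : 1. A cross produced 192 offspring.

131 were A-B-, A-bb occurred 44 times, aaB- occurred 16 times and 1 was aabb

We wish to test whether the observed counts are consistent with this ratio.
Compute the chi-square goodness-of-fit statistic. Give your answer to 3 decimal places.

Ratio total = 16. Expected counts: 192×9/16 = 108, 192×3/16 = 36, 192×3/16 = 36, 192×1/16 = 12.
A-B-: (131 − 108)²/108 = 529/108 = 4.8981
A-bb: (44 − 36)²/36 = 64/36 = 1.7778
aaB-: (16 − 36)²/36 = 400/36 = 11.1111
aabb: (1 − 12)²/12 = 121/12 = 10.0833
Sum = 27.870

27.870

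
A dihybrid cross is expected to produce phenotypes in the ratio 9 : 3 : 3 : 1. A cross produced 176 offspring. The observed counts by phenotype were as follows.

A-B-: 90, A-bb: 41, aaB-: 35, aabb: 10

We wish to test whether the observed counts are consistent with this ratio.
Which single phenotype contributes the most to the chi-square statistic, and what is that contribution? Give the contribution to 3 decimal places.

Ratio total = 16. Expected counts: 176×9/16 = 99, 176×3/16 = 33, 176×3/16 = 33, 176×1/16 = 11.
A-B-: (90 − 99)²/99 = 81/99 = 0.8182
A-bb: (41 − 33)²/33 = 64/33 = 1.9394
aaB-: (35 − 33)²/33 = 4/33 = 0.1212
aabb: (10 − 11)²/11 = 1/11 = 0.0909
The largest term is for A-bb: 1.939.

A-bb, 1.939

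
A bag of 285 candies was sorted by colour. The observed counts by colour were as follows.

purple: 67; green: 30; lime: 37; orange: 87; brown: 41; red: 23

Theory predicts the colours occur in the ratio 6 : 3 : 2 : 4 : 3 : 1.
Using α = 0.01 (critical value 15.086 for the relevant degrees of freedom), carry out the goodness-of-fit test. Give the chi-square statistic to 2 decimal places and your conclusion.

Ratio total = 19. Expected counts: 285×6/19 = 90, 285×3/19 = 45, 285×2/19 = 30, 285×4/19 = 60, 285×3/19 = 45, 285×1/19 = 15.
purple: (67 − 90)²/90 = 529/90 = 5.878
green: (30 − 45)²/45 = 225/45 = 5.000
lime: (37 − 30)²/30 = 49/30 = 1.633
orange: (87 − 60)²/60 = 729/60 = 12.150
brown: (41 − 45)²/45 = 16/45 = 0.356
red: (23 − 15)²/15 = 64/15 = 4.267
Sum = 29.28
df = 5. Since 29.28 > 15.086, we reject H₀.

29.28; reject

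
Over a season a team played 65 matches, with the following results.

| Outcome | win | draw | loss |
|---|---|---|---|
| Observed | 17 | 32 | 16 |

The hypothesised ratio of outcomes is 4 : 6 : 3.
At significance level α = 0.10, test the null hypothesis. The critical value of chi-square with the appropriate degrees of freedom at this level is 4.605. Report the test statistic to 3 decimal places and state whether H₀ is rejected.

Ratio total = 13. Expected counts: 65×4/13 = 20, 65×6/13 = 30, 65×3/13 = 15.
cat         O        E   (O−E)²/E
win        17       20     0.4500
draw       32       30     0.1333
loss       16       15     0.0667
Sum = 0.650
df = 2. Since 0.650 < 4.605, we do not reject H₀.

0.650; do not reject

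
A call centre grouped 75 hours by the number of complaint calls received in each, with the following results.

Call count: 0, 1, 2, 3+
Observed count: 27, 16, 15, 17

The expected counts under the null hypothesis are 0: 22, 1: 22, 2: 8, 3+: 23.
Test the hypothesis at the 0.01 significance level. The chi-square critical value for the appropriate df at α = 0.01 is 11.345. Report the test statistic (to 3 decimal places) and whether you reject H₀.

10.463; do not reject

cat         O        E   (O−E)²/E
0          27       22     1.1364
1          16       22     1.6364
2          15        8     6.1250
3+         17       23     1.5652
Sum = 10.463
df = 3. Since 10.463 < 11.345, we do not reject H₀.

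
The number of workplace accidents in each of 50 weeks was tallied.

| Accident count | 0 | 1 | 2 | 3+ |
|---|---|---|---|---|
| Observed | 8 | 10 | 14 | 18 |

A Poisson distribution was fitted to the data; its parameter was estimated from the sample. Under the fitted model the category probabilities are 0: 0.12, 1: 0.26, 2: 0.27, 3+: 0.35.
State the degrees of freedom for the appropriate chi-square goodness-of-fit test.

There are k = 4 categories and 1 parameter estimated from the data, so df = 4 − 1 − 1 = 2.

2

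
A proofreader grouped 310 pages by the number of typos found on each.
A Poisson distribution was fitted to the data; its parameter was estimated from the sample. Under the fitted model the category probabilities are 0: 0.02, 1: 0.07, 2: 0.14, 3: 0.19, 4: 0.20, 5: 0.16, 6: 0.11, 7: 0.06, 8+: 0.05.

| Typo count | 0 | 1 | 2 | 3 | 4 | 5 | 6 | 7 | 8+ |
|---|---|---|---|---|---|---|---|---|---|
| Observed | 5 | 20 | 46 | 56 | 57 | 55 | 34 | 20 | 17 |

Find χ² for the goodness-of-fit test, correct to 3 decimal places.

Expected counts E_i = n·p_i: 310×0.02 = 6.2, 310×0.07 = 21.7, 310×0.14 = 43.4, 310×0.19 = 58.9, 310×0.20 = 62, 310×0.16 = 49.6, 310×0.11 = 34.1, 310×0.06 = 18.6, 310×0.05 = 15.5.
χ² = (5−6.2)²/6.2 + (20−21.7)²/21.7 + (46−43.4)²/43.4 + (56−58.9)²/58.9 + (57−62)²/62 + (55−49.6)²/49.6 + (34−34.1)²/34.1 + (20−18.6)²/18.6 + (17−15.5)²/15.5
   = 0.2323 + 0.1332 + 0.1558 + 0.1428 + 0.4032 + 0.5879 + 0.0003 + 0.1054 + 0.1452
Sum = 1.906

1.906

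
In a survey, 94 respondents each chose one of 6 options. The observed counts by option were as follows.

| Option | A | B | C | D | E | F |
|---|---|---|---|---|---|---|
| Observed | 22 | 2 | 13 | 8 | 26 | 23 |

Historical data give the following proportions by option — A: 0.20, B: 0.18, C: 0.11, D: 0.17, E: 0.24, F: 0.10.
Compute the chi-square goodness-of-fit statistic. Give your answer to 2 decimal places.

38.57

Expected counts E_i = n·p_i: 94×0.20 = 18.8, 94×0.18 = 16.92, 94×0.11 = 10.34, 94×0.17 = 15.98, 94×0.24 = 22.56, 94×0.10 = 9.4.
cat         O        E   (O−E)²/E
A          22     18.8      0.545
B           2    16.92     13.156
C          13    10.34      0.684
D           8    15.98      3.985
E          26    22.56      0.525
F          23      9.4     19.677
Sum = 38.57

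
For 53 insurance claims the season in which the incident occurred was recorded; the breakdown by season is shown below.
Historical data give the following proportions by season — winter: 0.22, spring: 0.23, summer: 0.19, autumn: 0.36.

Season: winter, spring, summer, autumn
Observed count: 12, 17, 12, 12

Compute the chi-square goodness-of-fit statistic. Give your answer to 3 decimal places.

4.905

Expected counts E_i = n·p_i: 53×0.22 = 11.66, 53×0.23 = 12.19, 53×0.19 = 10.07, 53×0.36 = 19.08.
χ² = (12−11.66)²/11.66 + (17−12.19)²/12.19 + (12−10.07)²/10.07 + (12−19.08)²/19.08
   = 0.0099 + 1.8980 + 0.3699 + 2.6272
Sum = 4.905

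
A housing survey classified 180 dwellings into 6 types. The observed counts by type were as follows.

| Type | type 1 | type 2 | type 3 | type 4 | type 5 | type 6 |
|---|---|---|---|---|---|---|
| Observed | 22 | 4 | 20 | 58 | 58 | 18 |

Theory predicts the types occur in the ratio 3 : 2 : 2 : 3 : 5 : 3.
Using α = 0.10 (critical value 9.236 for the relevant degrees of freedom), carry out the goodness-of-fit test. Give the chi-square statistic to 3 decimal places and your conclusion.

47.147; reject

Ratio total = 18. Expected counts: 180×3/18 = 30, 180×2/18 = 20, 180×2/18 = 20, 180×3/18 = 30, 180×5/18 = 50, 180×3/18 = 30.
χ² = (22−30)²/30 + (4−20)²/20 + (20−20)²/20 + (58−30)²/30 + (58−50)²/50 + (18−30)²/30
   = 2.1333 + 12.8000 + 0.0000 + 26.1333 + 1.2800 + 4.8000
Sum = 47.147
df = 5. Since 47.147 > 9.236, we reject H₀.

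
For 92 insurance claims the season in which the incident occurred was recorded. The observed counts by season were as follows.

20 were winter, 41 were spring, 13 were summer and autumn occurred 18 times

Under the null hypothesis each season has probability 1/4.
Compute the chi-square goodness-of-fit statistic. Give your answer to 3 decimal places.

19.913

Under H₀ each category has probability 1/4, so each expected count is 92/4 = 23.
cat         O        E   (O−E)²/E
winter     20       23     0.3913
spring     41       23    14.0870
summer     13       23     4.3478
autumn     18       23     1.0870
Sum = 19.913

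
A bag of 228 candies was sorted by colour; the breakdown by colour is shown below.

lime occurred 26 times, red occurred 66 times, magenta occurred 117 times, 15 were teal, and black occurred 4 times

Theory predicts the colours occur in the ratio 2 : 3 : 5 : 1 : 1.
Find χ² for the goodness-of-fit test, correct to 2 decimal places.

Ratio total = 12. Expected counts: 228×2/12 = 38, 228×3/12 = 57, 228×5/12 = 95, 228×1/12 = 19, 228×1/12 = 19.
lime: (26 − 38)²/38 = 144/38 = 3.789
red: (66 − 57)²/57 = 81/57 = 1.421
magenta: (117 − 95)²/95 = 484/95 = 5.095
teal: (15 − 19)²/19 = 16/19 = 0.842
black: (4 − 19)²/19 = 225/19 = 11.842
Sum = 22.99

22.99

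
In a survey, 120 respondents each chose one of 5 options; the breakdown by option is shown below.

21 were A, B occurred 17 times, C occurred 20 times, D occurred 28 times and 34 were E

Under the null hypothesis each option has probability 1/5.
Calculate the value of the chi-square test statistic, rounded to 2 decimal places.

Expected count for each of the 5 categories: 120/5 = 24.
A: (21 − 24)²/24 = 9/24 = 0.375
B: (17 − 24)²/24 = 49/24 = 2.042
C: (20 − 24)²/24 = 16/24 = 0.667
D: (28 − 24)²/24 = 16/24 = 0.667
E: (34 − 24)²/24 = 100/24 = 4.167
Sum = 7.92

7.92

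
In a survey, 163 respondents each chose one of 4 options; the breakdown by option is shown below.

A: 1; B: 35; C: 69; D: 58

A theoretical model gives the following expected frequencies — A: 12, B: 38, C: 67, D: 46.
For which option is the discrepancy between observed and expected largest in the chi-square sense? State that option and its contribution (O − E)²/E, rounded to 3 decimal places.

A, 10.083

A: (1 − 12)²/12 = 121/12 = 10.0833
B: (35 − 38)²/38 = 9/38 = 0.2368
C: (69 − 67)²/67 = 4/67 = 0.0597
D: (58 − 46)²/46 = 144/46 = 3.1304
The largest term is for A: 10.083.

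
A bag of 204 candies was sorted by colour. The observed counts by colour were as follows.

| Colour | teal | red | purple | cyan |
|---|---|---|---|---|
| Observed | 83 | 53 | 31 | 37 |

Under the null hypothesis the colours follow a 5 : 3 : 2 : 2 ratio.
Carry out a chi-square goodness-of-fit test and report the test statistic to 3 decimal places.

0.655

Ratio total = 12. Expected counts: 204×5/12 = 85, 204×3/12 = 51, 204×2/12 = 34, 204×2/12 = 34.
teal: (83 − 85)²/85 = 4/85 = 0.0471
red: (53 − 51)²/51 = 4/51 = 0.0784
purple: (31 − 34)²/34 = 9/34 = 0.2647
cyan: (37 − 34)²/34 = 9/34 = 0.2647
Sum = 0.655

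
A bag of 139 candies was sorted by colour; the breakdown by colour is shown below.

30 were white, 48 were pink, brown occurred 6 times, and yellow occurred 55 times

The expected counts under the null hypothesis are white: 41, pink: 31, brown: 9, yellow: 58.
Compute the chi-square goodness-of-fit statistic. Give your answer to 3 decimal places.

13.429

χ² = (30−41)²/41 + (48−31)²/31 + (6−9)²/9 + (55−58)²/58
   = 2.9512 + 9.3226 + 1.0000 + 0.1552
Sum = 13.429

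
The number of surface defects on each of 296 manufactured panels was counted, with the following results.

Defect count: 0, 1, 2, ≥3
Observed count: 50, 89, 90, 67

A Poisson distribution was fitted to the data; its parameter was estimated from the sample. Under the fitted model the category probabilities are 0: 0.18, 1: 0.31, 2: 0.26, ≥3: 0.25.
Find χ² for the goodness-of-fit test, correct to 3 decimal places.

Expected counts E_i = n·p_i: 296×0.18 = 53.28, 296×0.31 = 91.76, 296×0.26 = 76.96, 296×0.25 = 74.
0: (50 − 53.28)²/53.28 = 10.7584/53.28 = 0.2019
1: (89 − 91.76)²/91.76 = 7.6176/91.76 = 0.0830
2: (90 − 76.96)²/76.96 = 170.0416/76.96 = 2.2095
≥3: (67 − 74)²/74 = 49/74 = 0.6622
Sum = 3.157

3.157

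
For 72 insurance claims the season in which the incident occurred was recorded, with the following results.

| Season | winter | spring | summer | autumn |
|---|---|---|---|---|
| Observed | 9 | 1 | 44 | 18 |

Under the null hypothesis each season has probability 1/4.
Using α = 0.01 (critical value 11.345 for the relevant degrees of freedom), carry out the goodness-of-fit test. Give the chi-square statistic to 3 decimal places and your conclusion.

58.111; reject

Expected count for each of the 4 categories: 72/4 = 18.
χ² = (9−18)²/18 + (1−18)²/18 + (44−18)²/18 + (18−18)²/18
   = 4.5000 + 16.0556 + 37.5556 + 0.0000
Sum = 58.111
df = 3. Since 58.111 > 11.345, we reject H₀.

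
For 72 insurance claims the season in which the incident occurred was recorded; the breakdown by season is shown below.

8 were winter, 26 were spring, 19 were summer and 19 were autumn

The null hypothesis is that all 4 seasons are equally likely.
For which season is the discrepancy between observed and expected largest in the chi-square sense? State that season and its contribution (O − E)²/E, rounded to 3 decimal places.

winter, 5.556

Under H₀ each category has probability 1/4, so each expected count is 72/4 = 18.
winter: (8 − 18)²/18 = 100/18 = 5.5556
spring: (26 − 18)²/18 = 64/18 = 3.5556
summer: (19 − 18)²/18 = 1/18 = 0.0556
autumn: (19 − 18)²/18 = 1/18 = 0.0556
The largest term is for winter: 5.556.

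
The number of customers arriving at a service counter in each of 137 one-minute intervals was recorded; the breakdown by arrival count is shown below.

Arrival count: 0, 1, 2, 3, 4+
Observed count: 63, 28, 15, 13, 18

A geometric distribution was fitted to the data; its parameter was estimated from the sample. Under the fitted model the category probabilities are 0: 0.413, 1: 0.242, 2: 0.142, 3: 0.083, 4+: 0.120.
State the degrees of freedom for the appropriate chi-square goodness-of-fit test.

3

There are k = 5 categories and 1 parameter estimated from the data, so df = 5 − 1 − 1 = 3.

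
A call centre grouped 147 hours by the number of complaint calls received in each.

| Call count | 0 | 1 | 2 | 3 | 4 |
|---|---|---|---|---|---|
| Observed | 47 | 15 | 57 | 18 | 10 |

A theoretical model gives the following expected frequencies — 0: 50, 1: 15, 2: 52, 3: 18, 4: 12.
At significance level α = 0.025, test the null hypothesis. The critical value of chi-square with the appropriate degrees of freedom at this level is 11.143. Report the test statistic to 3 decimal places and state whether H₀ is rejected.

cat         O        E   (O−E)²/E
0          47       50     0.1800
1          15       15     0.0000
2          57       52     0.4808
3          18       18     0.0000
4          10       12     0.3333
Sum = 0.994
df = 4. Since 0.994 < 11.143, we do not reject H₀.

0.994; do not reject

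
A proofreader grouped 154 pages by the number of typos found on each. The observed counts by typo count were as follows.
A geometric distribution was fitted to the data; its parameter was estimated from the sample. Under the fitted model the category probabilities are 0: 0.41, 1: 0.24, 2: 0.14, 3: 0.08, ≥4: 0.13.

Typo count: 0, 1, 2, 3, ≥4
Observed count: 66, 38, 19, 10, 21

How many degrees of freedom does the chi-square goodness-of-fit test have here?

There are k = 5 categories and 1 parameter estimated from the data, so df = 5 − 1 − 1 = 3.

3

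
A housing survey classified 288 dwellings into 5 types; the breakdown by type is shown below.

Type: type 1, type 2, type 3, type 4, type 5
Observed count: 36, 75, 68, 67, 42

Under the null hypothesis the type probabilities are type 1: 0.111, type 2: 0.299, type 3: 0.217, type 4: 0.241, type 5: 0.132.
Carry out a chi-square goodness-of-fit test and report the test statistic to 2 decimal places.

Expected counts E_i = n·p_i: 288×0.111 = 31.968, 288×0.299 = 86.112, 288×0.217 = 62.496, 288×0.241 = 69.408, 288×0.132 = 38.016.
type 1: (36 − 31.968)²/31.968 = 16.257024/31.968 = 0.509
type 2: (75 − 86.112)²/86.112 = 123.476544/86.112 = 1.434
type 3: (68 − 62.496)²/62.496 = 30.294016/62.496 = 0.485
type 4: (67 − 69.408)²/69.408 = 5.798464/69.408 = 0.084
type 5: (42 − 38.016)²/38.016 = 15.872256/38.016 = 0.418
Sum = 2.93

2.93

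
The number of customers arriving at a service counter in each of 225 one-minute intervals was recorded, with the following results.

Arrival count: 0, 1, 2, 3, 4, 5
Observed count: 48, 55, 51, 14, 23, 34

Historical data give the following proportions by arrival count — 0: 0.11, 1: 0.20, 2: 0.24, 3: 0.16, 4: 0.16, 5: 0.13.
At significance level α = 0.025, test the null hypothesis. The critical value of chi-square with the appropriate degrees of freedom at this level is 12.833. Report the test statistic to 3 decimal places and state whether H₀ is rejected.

43.140; reject

Expected counts E_i = n·p_i: 225×0.11 = 24.75, 225×0.20 = 45, 225×0.24 = 54, 225×0.16 = 36, 225×0.16 = 36, 225×0.13 = 29.25.
0: (48 − 24.75)²/24.75 = 540.5625/24.75 = 21.8409
1: (55 − 45)²/45 = 100/45 = 2.2222
2: (51 − 54)²/54 = 9/54 = 0.1667
3: (14 − 36)²/36 = 484/36 = 13.4444
4: (23 − 36)²/36 = 169/36 = 4.6944
5: (34 − 29.25)²/29.25 = 22.5625/29.25 = 0.7714
Sum = 43.140
df = 5. Since 43.140 > 12.833, we reject H₀.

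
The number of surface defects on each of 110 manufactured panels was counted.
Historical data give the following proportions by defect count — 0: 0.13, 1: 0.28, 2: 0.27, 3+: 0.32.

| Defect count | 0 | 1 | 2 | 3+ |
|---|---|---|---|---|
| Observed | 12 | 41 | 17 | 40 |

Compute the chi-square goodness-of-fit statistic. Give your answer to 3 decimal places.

9.833

Expected counts E_i = n·p_i: 110×0.13 = 14.3, 110×0.28 = 30.8, 110×0.27 = 29.7, 110×0.32 = 35.2.
χ² = (12−14.3)²/14.3 + (41−30.8)²/30.8 + (17−29.7)²/29.7 + (40−35.2)²/35.2
   = 0.3699 + 3.3779 + 5.4306 + 0.6545
Sum = 9.833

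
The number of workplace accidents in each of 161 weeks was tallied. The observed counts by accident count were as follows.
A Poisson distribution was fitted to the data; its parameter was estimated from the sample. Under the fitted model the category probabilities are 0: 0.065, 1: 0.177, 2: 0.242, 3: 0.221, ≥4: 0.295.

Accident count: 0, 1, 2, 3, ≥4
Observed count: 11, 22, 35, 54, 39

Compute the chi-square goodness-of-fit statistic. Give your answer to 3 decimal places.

12.966

Expected counts E_i = n·p_i: 161×0.065 = 10.465, 161×0.177 = 28.497, 161×0.242 = 38.962, 161×0.221 = 35.581, 161×0.295 = 47.495.
χ² = (11−10.465)²/10.465 + (22−28.497)²/28.497 + (35−38.962)²/38.962 + (54−35.581)²/35.581 + (39−47.495)²/47.495
   = 0.0274 + 1.4812 + 0.4029 + 9.5349 + 1.5194
Sum = 12.966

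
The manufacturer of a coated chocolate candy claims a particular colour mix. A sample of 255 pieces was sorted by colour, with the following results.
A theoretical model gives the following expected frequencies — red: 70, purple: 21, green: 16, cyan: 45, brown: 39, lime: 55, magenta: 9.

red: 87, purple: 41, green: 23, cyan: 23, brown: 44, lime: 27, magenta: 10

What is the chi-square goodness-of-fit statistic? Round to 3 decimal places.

χ² = (87−70)²/70 + (41−21)²/21 + (23−16)²/16 + (23−45)²/45 + (44−39)²/39 + (27−55)²/55 + (10−9)²/9
   = 4.1286 + 19.0476 + 3.0625 + 10.7556 + 0.6410 + 14.2545 + 0.1111
Sum = 52.001

52.001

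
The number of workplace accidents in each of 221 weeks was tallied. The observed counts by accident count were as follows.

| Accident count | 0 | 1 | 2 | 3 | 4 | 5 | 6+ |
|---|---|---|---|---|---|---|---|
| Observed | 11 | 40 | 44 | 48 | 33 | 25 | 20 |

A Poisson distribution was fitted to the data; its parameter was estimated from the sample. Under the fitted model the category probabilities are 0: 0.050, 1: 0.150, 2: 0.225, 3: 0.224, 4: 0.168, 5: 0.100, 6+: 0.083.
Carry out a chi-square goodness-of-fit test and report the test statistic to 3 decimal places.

Expected counts E_i = n·p_i: 221×0.050 = 11.05, 221×0.150 = 33.15, 221×0.225 = 49.725, 221×0.224 = 49.504, 221×0.168 = 37.128, 221×0.100 = 22.1, 221×0.083 = 18.343.
cat         O        E   (O−E)²/E
0          11    11.05     0.0002
1          40    33.15     1.4155
2          44   49.725     0.6591
3          48   49.504     0.0457
4          33   37.128     0.4590
5          25     22.1     0.3805
6+         20   18.343     0.1497
Sum = 3.110

3.110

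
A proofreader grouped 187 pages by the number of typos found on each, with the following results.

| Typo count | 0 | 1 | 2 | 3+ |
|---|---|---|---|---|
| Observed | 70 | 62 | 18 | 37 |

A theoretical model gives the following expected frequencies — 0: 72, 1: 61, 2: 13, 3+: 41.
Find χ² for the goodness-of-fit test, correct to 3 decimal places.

2.385

χ² = (70−72)²/72 + (62−61)²/61 + (18−13)²/13 + (37−41)²/41
   = 0.0556 + 0.0164 + 1.9231 + 0.3902
Sum = 2.385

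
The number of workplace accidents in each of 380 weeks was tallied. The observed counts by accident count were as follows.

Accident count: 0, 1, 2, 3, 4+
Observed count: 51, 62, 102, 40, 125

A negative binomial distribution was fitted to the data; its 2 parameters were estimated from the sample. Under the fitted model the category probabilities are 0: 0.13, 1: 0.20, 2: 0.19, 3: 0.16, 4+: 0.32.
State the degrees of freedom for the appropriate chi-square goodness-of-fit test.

2

There are k = 5 categories and 2 parameters estimated from the data, so df = 5 − 1 − 2 = 2.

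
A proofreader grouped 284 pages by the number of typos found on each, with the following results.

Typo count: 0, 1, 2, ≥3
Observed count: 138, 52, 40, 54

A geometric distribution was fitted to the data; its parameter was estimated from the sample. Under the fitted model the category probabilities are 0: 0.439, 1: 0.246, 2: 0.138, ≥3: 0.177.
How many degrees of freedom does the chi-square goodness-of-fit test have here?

2

There are k = 4 categories and 1 parameter estimated from the data, so df = 4 − 1 − 1 = 2.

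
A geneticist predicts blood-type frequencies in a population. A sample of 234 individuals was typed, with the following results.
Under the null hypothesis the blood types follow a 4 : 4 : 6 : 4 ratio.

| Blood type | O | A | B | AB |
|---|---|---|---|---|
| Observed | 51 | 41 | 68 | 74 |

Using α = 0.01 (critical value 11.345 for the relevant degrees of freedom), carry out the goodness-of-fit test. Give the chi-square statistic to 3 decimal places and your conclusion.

Ratio total = 18. Expected counts: 234×4/18 = 52, 234×4/18 = 52, 234×6/18 = 78, 234×4/18 = 52.
cat         O        E   (O−E)²/E
O          51       52     0.0192
A          41       52     2.3269
B          68       78     1.2821
AB         74       52     9.3077
Sum = 12.936
df = 3. Since 12.936 > 11.345, we reject H₀.

12.936; reject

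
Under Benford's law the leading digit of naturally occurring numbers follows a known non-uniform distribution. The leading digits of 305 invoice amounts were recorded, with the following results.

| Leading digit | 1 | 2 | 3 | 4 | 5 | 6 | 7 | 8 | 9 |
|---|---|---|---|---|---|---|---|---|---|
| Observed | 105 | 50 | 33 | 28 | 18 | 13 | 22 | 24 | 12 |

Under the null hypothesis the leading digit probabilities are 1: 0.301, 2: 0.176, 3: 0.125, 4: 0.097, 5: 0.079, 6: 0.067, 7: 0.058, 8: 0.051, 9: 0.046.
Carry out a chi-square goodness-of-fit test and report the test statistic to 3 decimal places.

13.098

Expected counts E_i = n·p_i: 305×0.301 = 91.805, 305×0.176 = 53.68, 305×0.125 = 38.125, 305×0.097 = 29.585, 305×0.079 = 24.095, 305×0.067 = 20.435, 305×0.058 = 17.69, 305×0.051 = 15.555, 305×0.046 = 14.03.
cat         O        E   (O−E)²/E
1         105   91.805     1.8965
2          50    53.68     0.2523
3          33   38.125     0.6889
4          28   29.585     0.0849
5          18   24.095     1.5418
6          13   20.435     2.7051
7          22    17.69     1.0501
8          24   15.555     4.5849
9          12    14.03     0.2937
Sum = 13.098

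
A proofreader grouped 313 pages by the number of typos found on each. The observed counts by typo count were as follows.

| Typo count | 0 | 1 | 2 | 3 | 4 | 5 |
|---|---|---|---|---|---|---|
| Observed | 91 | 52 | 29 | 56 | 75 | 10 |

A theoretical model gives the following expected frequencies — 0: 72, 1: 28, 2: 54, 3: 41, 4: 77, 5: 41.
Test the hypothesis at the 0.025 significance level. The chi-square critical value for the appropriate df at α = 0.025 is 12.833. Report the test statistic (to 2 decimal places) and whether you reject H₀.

66.14; reject

cat         O        E   (O−E)²/E
0          91       72      5.014
1          52       28     20.571
2          29       54     11.574
3          56       41      5.488
4          75       77      0.052
5          10       41     23.439
Sum = 66.14
df = 5. Since 66.14 > 12.833, we reject H₀.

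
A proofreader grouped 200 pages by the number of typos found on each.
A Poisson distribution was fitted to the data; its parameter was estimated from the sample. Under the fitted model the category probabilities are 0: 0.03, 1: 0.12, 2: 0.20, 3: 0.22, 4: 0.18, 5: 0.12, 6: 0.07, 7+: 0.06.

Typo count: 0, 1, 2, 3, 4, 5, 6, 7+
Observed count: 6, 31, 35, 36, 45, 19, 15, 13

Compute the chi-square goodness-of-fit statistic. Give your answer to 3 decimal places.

7.568

Expected counts E_i = n·p_i: 200×0.03 = 6, 200×0.12 = 24, 200×0.20 = 40, 200×0.22 = 44, 200×0.18 = 36, 200×0.12 = 24, 200×0.07 = 14, 200×0.06 = 12.
χ² = (6−6)²/6 + (31−24)²/24 + (35−40)²/40 + (36−44)²/44 + (45−36)²/36 + (19−24)²/24 + (15−14)²/14 + (13−12)²/12
   = 0.0000 + 2.0417 + 0.6250 + 1.4545 + 2.2500 + 1.0417 + 0.0714 + 0.0833
Sum = 7.568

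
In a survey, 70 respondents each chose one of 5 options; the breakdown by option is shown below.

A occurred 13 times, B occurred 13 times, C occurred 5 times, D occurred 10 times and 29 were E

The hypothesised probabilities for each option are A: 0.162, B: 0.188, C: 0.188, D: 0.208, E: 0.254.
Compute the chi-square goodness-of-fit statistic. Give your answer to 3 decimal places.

13.813

Expected counts E_i = n·p_i: 70×0.162 = 11.34, 70×0.188 = 13.16, 70×0.188 = 13.16, 70×0.208 = 14.56, 70×0.254 = 17.78.
χ² = (13−11.34)²/11.34 + (13−13.16)²/13.16 + (5−13.16)²/13.16 + (10−14.56)²/14.56 + (29−17.78)²/17.78
   = 0.2430 + 0.0019 + 5.0597 + 1.4281 + 7.0803
Sum = 13.813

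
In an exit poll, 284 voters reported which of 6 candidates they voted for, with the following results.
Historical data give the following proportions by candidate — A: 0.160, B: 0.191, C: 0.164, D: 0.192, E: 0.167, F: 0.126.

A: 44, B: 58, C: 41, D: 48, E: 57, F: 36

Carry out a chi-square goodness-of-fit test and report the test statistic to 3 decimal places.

Expected counts E_i = n·p_i: 284×0.160 = 45.44, 284×0.191 = 54.244, 284×0.164 = 46.576, 284×0.192 = 54.528, 284×0.167 = 47.428, 284×0.126 = 35.784.
cat         O        E   (O−E)²/E
A          44    45.44     0.0456
B          58   54.244     0.2601
C          41   46.576     0.6675
D          48   54.528     0.7815
E          57   47.428     1.9318
F          36   35.784     0.0013
Sum = 3.688

3.688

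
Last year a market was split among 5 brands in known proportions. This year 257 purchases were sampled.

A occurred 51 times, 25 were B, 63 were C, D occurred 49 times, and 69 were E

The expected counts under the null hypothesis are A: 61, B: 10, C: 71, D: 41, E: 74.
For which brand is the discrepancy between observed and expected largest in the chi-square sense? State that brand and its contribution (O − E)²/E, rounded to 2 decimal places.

A: (51 − 61)²/61 = 100/61 = 1.639
B: (25 − 10)²/10 = 225/10 = 22.500
C: (63 − 71)²/71 = 64/71 = 0.901
D: (49 − 41)²/41 = 64/41 = 1.561
E: (69 − 74)²/74 = 25/74 = 0.338
The largest term is for B: 22.50.

B, 22.50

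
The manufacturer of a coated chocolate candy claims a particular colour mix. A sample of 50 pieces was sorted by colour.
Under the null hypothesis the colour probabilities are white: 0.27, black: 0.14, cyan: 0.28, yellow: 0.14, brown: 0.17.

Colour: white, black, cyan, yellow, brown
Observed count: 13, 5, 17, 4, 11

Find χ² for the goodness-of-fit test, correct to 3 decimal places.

3.254

Expected counts E_i = n·p_i: 50×0.27 = 13.5, 50×0.14 = 7, 50×0.28 = 14, 50×0.14 = 7, 50×0.17 = 8.5.
χ² = (13−13.5)²/13.5 + (5−7)²/7 + (17−14)²/14 + (4−7)²/7 + (11−8.5)²/8.5
   = 0.0185 + 0.5714 + 0.6429 + 1.2857 + 0.7353
Sum = 3.254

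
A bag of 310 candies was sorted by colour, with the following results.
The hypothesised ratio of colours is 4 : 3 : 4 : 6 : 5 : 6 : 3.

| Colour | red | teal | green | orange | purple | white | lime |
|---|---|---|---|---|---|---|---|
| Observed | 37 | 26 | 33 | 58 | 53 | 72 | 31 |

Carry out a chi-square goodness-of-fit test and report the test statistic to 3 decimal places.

Ratio total = 31. Expected counts: 310×4/31 = 40, 310×3/31 = 30, 310×4/31 = 40, 310×6/31 = 60, 310×5/31 = 50, 310×6/31 = 60, 310×3/31 = 30.
red: (37 − 40)²/40 = 9/40 = 0.2250
teal: (26 − 30)²/30 = 16/30 = 0.5333
green: (33 − 40)²/40 = 49/40 = 1.2250
orange: (58 − 60)²/60 = 4/60 = 0.0667
purple: (53 − 50)²/50 = 9/50 = 0.1800
white: (72 − 60)²/60 = 144/60 = 2.4000
lime: (31 − 30)²/30 = 1/30 = 0.0333
Sum = 4.663

4.663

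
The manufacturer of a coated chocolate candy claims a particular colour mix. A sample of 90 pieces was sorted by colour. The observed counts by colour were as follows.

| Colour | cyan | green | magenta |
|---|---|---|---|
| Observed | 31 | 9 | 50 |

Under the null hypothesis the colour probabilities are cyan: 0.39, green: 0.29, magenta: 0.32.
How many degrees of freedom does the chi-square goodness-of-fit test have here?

2

There are k = 3 categories and no parameters were estimated from the data, so df = 3 − 1 = 2.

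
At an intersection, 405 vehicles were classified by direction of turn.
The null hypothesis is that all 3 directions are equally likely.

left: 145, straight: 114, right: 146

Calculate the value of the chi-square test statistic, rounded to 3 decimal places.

Expected count for each of the 3 categories: 405/3 = 135.
χ² = (145−135)²/135 + (114−135)²/135 + (146−135)²/135
   = 0.7407 + 3.2667 + 0.8963
Sum = 4.904

4.904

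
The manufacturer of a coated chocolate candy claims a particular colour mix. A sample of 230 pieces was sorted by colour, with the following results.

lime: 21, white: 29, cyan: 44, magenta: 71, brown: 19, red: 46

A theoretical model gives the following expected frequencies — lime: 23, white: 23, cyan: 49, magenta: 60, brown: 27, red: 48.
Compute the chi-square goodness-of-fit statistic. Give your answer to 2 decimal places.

lime: (21 − 23)²/23 = 4/23 = 0.174
white: (29 − 23)²/23 = 36/23 = 1.565
cyan: (44 − 49)²/49 = 25/49 = 0.510
magenta: (71 − 60)²/60 = 121/60 = 2.017
brown: (19 − 27)²/27 = 64/27 = 2.370
red: (46 − 48)²/48 = 4/48 = 0.083
Sum = 6.72

6.72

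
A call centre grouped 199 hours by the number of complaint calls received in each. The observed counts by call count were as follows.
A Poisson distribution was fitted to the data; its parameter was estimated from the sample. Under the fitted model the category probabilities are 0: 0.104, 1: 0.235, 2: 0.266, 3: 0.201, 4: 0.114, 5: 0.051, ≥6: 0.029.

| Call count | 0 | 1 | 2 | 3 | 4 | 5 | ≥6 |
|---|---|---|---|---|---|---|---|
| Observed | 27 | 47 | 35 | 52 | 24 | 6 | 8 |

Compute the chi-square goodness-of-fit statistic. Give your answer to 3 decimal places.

14.231

Expected counts E_i = n·p_i: 199×0.104 = 20.696, 199×0.235 = 46.765, 199×0.266 = 52.934, 199×0.201 = 39.999, 199×0.114 = 22.686, 199×0.051 = 10.149, 199×0.029 = 5.771.
cat         O        E   (O−E)²/E
0          27   20.696     1.9202
1          47   46.765     0.0012
2          35   52.934     6.0760
3          52   39.999     3.6007
4          24   22.686     0.0761
5           6   10.149     1.6961
≥6          8    5.771     0.8609
Sum = 14.231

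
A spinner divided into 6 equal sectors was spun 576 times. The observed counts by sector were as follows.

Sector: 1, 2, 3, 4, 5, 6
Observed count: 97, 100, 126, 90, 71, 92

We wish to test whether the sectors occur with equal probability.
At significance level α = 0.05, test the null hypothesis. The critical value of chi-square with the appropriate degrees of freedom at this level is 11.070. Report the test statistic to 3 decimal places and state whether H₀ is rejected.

16.604; reject

Under H₀ each category has probability 1/6, so each expected count is 576/6 = 96.
χ² = (97−96)²/96 + (100−96)²/96 + (126−96)²/96 + (90−96)²/96 + (71−96)²/96 + (92−96)²/96
   = 0.0104 + 0.1667 + 9.3750 + 0.3750 + 6.5104 + 0.1667
Sum = 16.604
df = 5. Since 16.604 > 11.070, we reject H₀.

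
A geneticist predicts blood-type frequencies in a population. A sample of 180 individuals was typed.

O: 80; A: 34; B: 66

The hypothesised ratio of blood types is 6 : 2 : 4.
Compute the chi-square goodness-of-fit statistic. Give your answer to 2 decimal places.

2.24

Ratio total = 12. Expected counts: 180×6/12 = 90, 180×2/12 = 30, 180×4/12 = 60.
O: (80 − 90)²/90 = 100/90 = 1.111
A: (34 − 30)²/30 = 16/30 = 0.533
B: (66 − 60)²/60 = 36/60 = 0.600
Sum = 2.24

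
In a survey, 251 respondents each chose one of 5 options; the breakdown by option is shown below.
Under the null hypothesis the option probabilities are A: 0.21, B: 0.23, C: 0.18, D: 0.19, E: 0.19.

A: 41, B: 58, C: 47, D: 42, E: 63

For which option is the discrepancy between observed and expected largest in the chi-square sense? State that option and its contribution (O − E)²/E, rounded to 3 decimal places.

E, 4.915

Expected counts E_i = n·p_i: 251×0.21 = 52.71, 251×0.23 = 57.73, 251×0.18 = 45.18, 251×0.19 = 47.69, 251×0.19 = 47.69.
χ² = (41−52.71)²/52.71 + (58−57.73)²/57.73 + (47−45.18)²/45.18 + (42−47.69)²/47.69 + (63−47.69)²/47.69
   = 2.6015 + 0.0013 + 0.0733 + 0.6789 + 4.9150
The largest term is for E: 4.915.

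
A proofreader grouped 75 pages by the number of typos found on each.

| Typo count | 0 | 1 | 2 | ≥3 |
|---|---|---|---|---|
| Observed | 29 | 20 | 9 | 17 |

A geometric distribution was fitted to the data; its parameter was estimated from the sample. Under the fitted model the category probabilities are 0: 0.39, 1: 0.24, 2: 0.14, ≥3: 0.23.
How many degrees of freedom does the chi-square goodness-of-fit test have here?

There are k = 4 categories and 1 parameter estimated from the data, so df = 4 − 1 − 1 = 2.

2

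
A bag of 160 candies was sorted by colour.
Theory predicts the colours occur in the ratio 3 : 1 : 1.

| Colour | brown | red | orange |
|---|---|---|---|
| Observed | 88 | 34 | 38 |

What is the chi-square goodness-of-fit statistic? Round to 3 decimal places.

Ratio total = 5. Expected counts: 160×3/5 = 96, 160×1/5 = 32, 160×1/5 = 32.
cat         O        E   (O−E)²/E
brown      88       96     0.6667
red        34       32     0.1250
orange     38       32     1.1250
Sum = 1.917

1.917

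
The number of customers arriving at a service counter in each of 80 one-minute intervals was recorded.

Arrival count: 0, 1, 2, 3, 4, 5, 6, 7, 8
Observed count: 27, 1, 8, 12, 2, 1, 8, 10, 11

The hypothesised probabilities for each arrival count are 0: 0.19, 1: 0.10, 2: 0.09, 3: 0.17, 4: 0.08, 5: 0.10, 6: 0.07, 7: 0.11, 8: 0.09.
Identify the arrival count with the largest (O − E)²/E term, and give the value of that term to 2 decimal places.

0, 9.16

Expected counts E_i = n·p_i: 80×0.19 = 15.2, 80×0.10 = 8, 80×0.09 = 7.2, 80×0.17 = 13.6, 80×0.08 = 6.4, 80×0.10 = 8, 80×0.07 = 5.6, 80×0.11 = 8.8, 80×0.09 = 7.2.
χ² = (27−15.2)²/15.2 + (1−8)²/8 + (8−7.2)²/7.2 + (12−13.6)²/13.6 + (2−6.4)²/6.4 + (1−8)²/8 + (8−5.6)²/5.6 + (10−8.8)²/8.8 + (11−7.2)²/7.2
   = 9.161 + 6.125 + 0.089 + 0.188 + 3.025 + 6.125 + 1.029 + 0.164 + 2.006
The largest term is for 0: 9.16.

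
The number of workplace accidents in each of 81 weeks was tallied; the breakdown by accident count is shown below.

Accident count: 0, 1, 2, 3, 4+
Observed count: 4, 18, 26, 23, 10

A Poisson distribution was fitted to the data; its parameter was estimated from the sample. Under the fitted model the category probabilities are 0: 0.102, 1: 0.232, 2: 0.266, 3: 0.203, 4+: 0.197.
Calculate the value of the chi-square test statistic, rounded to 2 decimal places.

Expected counts E_i = n·p_i: 81×0.102 = 8.262, 81×0.232 = 18.792, 81×0.266 = 21.546, 81×0.203 = 16.443, 81×0.197 = 15.957.
χ² = (4−8.262)²/8.262 + (18−18.792)²/18.792 + (26−21.546)²/21.546 + (23−16.443)²/16.443 + (10−15.957)²/15.957
   = 2.199 + 0.033 + 0.921 + 2.615 + 2.224
Sum = 7.99

7.99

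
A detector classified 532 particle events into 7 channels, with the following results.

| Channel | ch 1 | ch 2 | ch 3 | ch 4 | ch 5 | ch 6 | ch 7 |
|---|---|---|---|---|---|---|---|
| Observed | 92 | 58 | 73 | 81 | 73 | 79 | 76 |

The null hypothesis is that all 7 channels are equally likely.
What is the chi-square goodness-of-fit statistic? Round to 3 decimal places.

8.316

Under H₀ each category has probability 1/7, so each expected count is 532/7 = 76.
ch 1: (92 − 76)²/76 = 256/76 = 3.3684
ch 2: (58 − 76)²/76 = 324/76 = 4.2632
ch 3: (73 − 76)²/76 = 9/76 = 0.1184
ch 4: (81 − 76)²/76 = 25/76 = 0.3289
ch 5: (73 − 76)²/76 = 9/76 = 0.1184
ch 6: (79 − 76)²/76 = 9/76 = 0.1184
ch 7: (76 − 76)²/76 = 0/76 = 0.0000
Sum = 8.316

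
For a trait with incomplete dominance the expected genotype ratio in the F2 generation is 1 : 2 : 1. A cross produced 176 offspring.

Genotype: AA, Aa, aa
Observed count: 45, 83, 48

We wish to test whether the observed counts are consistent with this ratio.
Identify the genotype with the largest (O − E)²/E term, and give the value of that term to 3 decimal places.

Ratio total = 4. Expected counts: 176×1/4 = 44, 176×2/4 = 88, 176×1/4 = 44.
χ² = (45−44)²/44 + (83−88)²/88 + (48−44)²/44
   = 0.0227 + 0.2841 + 0.3636
The largest term is for aa: 0.364.

aa, 0.364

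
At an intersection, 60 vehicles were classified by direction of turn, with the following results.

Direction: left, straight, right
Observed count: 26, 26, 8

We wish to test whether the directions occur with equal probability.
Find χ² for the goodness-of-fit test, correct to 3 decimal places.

10.800

Under H₀ each category has probability 1/3, so each expected count is 60/3 = 20.
left: (26 − 20)²/20 = 36/20 = 1.8000
straight: (26 − 20)²/20 = 36/20 = 1.8000
right: (8 − 20)²/20 = 144/20 = 7.2000
Sum = 10.800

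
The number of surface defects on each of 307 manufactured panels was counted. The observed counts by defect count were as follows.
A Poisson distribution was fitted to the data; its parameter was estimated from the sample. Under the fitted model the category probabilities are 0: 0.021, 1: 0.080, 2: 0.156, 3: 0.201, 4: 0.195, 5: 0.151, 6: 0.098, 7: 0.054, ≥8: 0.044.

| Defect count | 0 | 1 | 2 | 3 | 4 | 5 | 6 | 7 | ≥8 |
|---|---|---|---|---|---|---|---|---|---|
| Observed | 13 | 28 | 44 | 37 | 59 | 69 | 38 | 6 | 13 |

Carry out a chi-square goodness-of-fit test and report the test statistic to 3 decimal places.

37.274

Expected counts E_i = n·p_i: 307×0.021 = 6.447, 307×0.080 = 24.56, 307×0.156 = 47.892, 307×0.201 = 61.707, 307×0.195 = 59.865, 307×0.151 = 46.357, 307×0.098 = 30.086, 307×0.054 = 16.578, 307×0.044 = 13.508.
0: (13 − 6.447)²/6.447 = 42.941809/6.447 = 6.6607
1: (28 − 24.56)²/24.56 = 11.8336/24.56 = 0.4818
2: (44 − 47.892)²/47.892 = 15.147664/47.892 = 0.3163
3: (37 − 61.707)²/61.707 = 610.435849/61.707 = 9.8925
4: (59 − 59.865)²/59.865 = 0.748225/59.865 = 0.0125
5: (69 − 46.357)²/46.357 = 512.705449/46.357 = 11.0599
6: (38 − 30.086)²/30.086 = 62.631396/30.086 = 2.0817
7: (6 − 16.578)²/16.578 = 111.894084/16.578 = 6.7496
≥8: (13 − 13.508)²/13.508 = 0.258064/13.508 = 0.0191
Sum = 37.274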